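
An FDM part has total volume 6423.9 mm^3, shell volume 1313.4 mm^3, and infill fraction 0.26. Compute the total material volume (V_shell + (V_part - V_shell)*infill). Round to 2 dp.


V_infill = (6423.9 - 1313.4) * 0.26 = 1328.73
V_total = 1313.4 + 1328.73 = 2642.13 mm^3


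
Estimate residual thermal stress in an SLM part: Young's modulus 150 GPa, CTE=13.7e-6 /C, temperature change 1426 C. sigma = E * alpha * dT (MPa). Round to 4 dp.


sigma = 150*1000 * 13.7e-6 * 1426 = 2930.43 MPa


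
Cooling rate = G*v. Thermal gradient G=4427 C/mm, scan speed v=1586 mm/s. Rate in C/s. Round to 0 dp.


CR = 4427 * 1586 = 7021222 C/s


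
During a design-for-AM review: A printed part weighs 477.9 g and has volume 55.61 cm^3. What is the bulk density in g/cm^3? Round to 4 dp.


rho = 477.9 / 55.61 = 8.5938 g/cm^3


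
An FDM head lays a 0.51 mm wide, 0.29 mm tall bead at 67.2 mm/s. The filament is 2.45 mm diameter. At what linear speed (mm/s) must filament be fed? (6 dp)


Q = 0.51 * 0.29 * 67.2 = 9.93888 mm^3/s
A_fil = pi*(2.45/2)^2 = 4.71435248 mm^2
v_feed = 9.93888 / 4.71435248 = 2.108217 mm/s


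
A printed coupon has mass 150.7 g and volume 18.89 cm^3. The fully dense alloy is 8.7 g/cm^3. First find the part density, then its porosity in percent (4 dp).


rho_part = 150.7 / 18.89 = 7.97776601 g/cm^3
Porosity = (1 - 7.97776601/8.7)*100 = 8.3015 %


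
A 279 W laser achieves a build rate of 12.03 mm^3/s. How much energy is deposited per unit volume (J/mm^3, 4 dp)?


SE = 279 / 12.03 = 23.192 J/mm^3


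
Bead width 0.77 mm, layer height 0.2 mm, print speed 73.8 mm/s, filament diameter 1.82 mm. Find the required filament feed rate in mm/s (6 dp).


Q = 0.77 * 0.2 * 73.8 = 11.3652 mm^3/s
A_fil = pi*(1.82/2)^2 = 2.60155288 mm^2
v_feed = 11.3652 / 2.60155288 = 4.368622 mm/s


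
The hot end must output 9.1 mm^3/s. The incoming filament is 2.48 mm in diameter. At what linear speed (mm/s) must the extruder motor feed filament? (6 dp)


A = pi*(2.48/2)^2 = 4.830513
v = 9.1 / 4.830513 = 1.883858 mm/s


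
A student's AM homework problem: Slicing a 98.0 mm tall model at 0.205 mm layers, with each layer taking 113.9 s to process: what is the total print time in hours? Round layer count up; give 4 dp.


Layers = ceil(98.0/0.205) = 479
t = 479 * 113.9 / 3600 = 15.155 hrs


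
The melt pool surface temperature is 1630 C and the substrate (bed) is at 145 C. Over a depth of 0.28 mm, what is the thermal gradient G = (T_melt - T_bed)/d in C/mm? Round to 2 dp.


G = (1630-145)/0.28 = 5303.57 C/mm


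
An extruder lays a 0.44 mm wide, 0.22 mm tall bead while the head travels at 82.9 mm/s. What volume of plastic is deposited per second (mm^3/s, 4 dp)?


Rate = 0.44 * 0.22 * 82.9 = 8.0247 mm^3/s


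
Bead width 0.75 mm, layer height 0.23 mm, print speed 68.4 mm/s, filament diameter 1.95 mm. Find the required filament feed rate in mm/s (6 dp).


Q = 0.75 * 0.23 * 68.4 = 11.799 mm^3/s
A_fil = pi*(1.95/2)^2 = 2.98647652 mm^2
v_feed = 11.799 / 2.98647652 = 3.95081 mm/s


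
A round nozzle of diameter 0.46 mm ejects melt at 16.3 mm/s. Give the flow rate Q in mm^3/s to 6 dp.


A = pi*(0.46/2)^2 = 0.16619025 mm^2
Q = 0.16619025 * 16.3 = 2.708901 mm^3/s


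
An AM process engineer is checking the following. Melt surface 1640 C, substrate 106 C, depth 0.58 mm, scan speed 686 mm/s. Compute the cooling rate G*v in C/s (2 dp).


G = (1640-106)/0.58 = 2644.82758621 C/mm
CR = 2644.82758621 * 686 = 1814351.72 C/s


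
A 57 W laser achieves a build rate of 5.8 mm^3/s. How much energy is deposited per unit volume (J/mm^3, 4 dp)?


SE = 57 / 5.8 = 9.8276 J/mm^3


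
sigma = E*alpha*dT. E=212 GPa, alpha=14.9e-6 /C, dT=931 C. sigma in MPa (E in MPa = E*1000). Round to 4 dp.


sigma = 212*1000 * 14.9e-6 * 931 = 2940.8428 MPa


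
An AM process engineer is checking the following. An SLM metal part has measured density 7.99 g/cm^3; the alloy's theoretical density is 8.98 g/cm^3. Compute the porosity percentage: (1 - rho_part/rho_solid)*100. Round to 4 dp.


Porosity = (1-7.99/8.98)*100 = 11.0245 %


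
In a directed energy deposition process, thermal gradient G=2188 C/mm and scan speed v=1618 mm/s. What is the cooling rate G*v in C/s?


CR = 2188 * 1618 = 3540184 C/s


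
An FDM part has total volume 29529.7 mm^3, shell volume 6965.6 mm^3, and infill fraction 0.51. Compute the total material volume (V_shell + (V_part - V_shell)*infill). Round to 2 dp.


V_infill = (29529.7 - 6965.6) * 0.51 = 11507.69
V_total = 6965.6 + 11507.69 = 18473.29 mm^3


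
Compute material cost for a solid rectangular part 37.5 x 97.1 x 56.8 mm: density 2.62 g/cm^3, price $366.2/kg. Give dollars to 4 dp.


V = 37.5 * 97.1 * 56.8 = 206823.0 mm^3 = 206.823 cm^3
Mass = 206.823 * 2.62 / 1000 = 0.54187626 kg
Cost = 0.54187626 * 366.2 = 198.4351 $


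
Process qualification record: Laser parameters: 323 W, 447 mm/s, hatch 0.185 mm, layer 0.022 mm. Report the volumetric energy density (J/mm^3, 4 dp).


E = 323 / (447*0.185*0.022) = 177.5418 J/mm^3


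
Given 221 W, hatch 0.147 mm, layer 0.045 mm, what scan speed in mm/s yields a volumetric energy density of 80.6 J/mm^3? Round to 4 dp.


v = 221 / (80.6*0.147*0.045) = 414.5027 mm/s


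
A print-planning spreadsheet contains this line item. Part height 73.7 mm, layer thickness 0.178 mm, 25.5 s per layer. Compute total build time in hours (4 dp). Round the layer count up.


Layers = ceil(73.7/0.178) = 415
t = 415 * 25.5 / 3600 = 2.9396 hrs


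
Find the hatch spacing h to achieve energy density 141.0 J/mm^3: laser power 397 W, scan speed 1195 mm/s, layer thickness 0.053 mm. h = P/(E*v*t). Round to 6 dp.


h = 397 / (141.0*1195*0.053) = 0.044456 mm


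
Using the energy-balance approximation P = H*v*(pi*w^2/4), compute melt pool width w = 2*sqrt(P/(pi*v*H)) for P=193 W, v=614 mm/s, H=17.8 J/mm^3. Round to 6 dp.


w = 2*sqrt(193/(pi*614*17.8)) = 0.149948 mm


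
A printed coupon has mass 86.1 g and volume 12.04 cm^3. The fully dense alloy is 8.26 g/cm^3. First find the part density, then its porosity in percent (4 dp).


rho_part = 86.1 / 12.04 = 7.15116279 g/cm^3
Porosity = (1 - 7.15116279/8.26)*100 = 13.4242 %


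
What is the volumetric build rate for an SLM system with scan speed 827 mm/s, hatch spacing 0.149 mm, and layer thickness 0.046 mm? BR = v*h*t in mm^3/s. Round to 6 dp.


Rate = 827 * 0.149 * 0.046 = 5.668258 mm^3/s


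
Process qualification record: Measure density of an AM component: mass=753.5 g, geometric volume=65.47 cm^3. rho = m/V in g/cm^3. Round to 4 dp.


rho = 753.5 / 65.47 = 11.5091 g/cm^3


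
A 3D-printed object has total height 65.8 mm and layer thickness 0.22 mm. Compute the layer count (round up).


Layers = ceil(65.8/0.22) = 300


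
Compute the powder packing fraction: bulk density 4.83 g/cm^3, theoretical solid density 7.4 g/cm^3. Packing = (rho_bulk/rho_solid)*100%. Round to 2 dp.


Packing = (4.83/7.4)*100 = 65.27 %


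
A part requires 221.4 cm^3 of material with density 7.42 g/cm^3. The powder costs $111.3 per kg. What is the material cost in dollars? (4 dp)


Mass = 221.4*7.42/1000 = 1.642788 kg
Cost = 1.642788 * 111.3 = 182.8423 $


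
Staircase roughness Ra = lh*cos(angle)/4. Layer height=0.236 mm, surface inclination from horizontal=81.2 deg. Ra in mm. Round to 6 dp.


Ra = 0.236 * cos(81.2) / 4 = 0.009026 mm


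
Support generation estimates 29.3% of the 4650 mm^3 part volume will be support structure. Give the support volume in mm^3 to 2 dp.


V_support = 4650 * 0.293 = 1362.45 mm^3


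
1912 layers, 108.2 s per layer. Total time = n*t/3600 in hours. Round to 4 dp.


t = 1912 * 108.2 / 3600 = 57.4662 hrs


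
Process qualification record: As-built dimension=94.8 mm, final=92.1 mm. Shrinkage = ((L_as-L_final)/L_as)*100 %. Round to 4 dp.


Shrinkage = ((94.8-92.1)/94.8)*100 = 2.8481 %


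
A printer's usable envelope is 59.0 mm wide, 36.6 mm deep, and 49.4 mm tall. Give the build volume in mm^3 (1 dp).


V = 59.0 * 36.6 * 49.4 = 106674.4 mm^3


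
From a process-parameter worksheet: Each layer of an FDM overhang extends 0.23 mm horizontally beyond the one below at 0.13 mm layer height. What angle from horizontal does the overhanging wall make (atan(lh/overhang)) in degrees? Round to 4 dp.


angle = atan(0.13/0.23) = 29.4759 degrees


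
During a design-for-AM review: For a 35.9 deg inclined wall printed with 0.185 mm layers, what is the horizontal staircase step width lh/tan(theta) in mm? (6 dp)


step = 0.185 / tan(35.9) = 0.255567 mm


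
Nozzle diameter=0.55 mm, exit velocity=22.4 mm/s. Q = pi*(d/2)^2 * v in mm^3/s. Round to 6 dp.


A = pi*(0.55/2)^2 = 0.23758294 mm^2
Q = 0.23758294 * 22.4 = 5.321858 mm^3/s


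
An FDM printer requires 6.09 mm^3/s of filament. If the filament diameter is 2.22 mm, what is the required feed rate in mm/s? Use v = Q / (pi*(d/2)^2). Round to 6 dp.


A = pi*(2.22/2)^2 = 3.870756
v = 6.09 / 3.870756 = 1.573336 mm/s


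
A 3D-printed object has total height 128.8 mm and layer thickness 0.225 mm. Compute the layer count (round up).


Layers = ceil(128.8/0.225) = 573


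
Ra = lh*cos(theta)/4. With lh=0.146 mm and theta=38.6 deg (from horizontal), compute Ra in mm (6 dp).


Ra = 0.146 * cos(38.6) / 4 = 0.028525 mm


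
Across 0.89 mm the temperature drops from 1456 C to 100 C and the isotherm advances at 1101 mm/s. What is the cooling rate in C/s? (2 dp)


G = (1456-100)/0.89 = 1523.59550562 C/mm
CR = 1523.59550562 * 1101 = 1677478.65 C/s


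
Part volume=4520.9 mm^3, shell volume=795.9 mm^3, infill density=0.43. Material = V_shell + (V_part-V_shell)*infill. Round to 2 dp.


V_infill = (4520.9 - 795.9) * 0.43 = 1601.75
V_total = 795.9 + 1601.75 = 2397.65 mm^3


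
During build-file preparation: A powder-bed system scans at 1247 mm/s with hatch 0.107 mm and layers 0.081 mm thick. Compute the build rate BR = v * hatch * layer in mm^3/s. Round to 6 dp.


Rate = 1247 * 0.107 * 0.081 = 10.807749 mm^3/s


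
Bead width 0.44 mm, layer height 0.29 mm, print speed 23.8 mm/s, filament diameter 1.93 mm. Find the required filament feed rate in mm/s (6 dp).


Q = 0.44 * 0.29 * 23.8 = 3.03688 mm^3/s
A_fil = pi*(1.93/2)^2 = 2.92552962 mm^2
v_feed = 3.03688 / 2.92552962 = 1.038062 mm/s


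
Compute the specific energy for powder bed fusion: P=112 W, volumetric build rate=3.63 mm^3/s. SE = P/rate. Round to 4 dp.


SE = 112 / 3.63 = 30.854 J/mm^3


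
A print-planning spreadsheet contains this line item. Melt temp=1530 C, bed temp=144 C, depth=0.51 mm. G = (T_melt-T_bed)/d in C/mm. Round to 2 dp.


G = (1530-144)/0.51 = 2717.65 C/mm


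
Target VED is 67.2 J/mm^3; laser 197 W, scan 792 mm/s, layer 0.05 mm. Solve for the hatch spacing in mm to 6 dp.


h = 197 / (67.2*792*0.05) = 0.074029 mm


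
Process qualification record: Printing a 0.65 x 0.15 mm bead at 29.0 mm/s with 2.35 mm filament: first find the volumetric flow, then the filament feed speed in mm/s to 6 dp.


Q = 0.65 * 0.15 * 29.0 = 2.8275 mm^3/s
A_fil = pi*(2.35/2)^2 = 4.33736136 mm^2
v_feed = 2.8275 / 4.33736136 = 0.651894 mm/s


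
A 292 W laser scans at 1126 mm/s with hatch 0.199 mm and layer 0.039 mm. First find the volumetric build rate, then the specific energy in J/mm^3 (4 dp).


Build rate = 1126 * 0.199 * 0.039 = 8.738886 mm^3/s
SE = 292 / 8.738886 = 33.4139 J/mm^3


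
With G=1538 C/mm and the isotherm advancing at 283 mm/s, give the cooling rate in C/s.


CR = 1538 * 283 = 435254 C/s


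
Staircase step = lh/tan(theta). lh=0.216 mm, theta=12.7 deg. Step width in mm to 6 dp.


step = 0.216 / tan(12.7) = 0.958468 mm


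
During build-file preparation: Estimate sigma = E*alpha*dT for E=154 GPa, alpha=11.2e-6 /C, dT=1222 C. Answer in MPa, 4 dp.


sigma = 154*1000 * 11.2e-6 * 1222 = 2107.7056 MPa


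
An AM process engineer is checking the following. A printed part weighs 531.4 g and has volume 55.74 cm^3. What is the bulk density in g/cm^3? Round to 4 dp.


rho = 531.4 / 55.74 = 9.5335 g/cm^3


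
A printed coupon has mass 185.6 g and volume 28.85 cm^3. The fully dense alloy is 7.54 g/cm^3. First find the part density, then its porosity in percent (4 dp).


rho_part = 185.6 / 28.85 = 6.43327556 g/cm^3
Porosity = (1 - 6.43327556/7.54)*100 = 14.678 %


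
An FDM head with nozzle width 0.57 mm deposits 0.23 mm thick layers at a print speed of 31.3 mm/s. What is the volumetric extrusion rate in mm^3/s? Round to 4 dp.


Rate = 0.57 * 0.23 * 31.3 = 4.1034 mm^3/s


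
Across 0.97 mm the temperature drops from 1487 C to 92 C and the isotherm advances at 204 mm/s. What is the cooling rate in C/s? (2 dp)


G = (1487-92)/0.97 = 1438.1443299 C/mm
CR = 1438.1443299 * 204 = 293381.44 C/s


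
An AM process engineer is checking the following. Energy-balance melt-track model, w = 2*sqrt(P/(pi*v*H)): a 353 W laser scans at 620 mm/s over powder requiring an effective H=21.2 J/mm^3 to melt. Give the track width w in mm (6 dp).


w = 2*sqrt(353/(pi*620*21.2)) = 0.184918 mm


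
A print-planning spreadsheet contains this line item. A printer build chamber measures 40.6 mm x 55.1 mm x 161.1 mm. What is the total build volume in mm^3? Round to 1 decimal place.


V = 40.6 * 55.1 * 161.1 = 360390.4 mm^3


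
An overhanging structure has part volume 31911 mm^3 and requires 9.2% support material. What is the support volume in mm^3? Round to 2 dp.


V_support = 31911 * 0.092 = 2935.81 mm^3


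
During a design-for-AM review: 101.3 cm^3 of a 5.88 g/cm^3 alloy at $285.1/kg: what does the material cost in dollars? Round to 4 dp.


Mass = 101.3*5.88/1000 = 0.595644 kg
Cost = 0.595644 * 285.1 = 169.8181 $


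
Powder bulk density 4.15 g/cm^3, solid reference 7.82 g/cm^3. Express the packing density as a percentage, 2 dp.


Packing = (4.15/7.82)*100 = 53.07 %


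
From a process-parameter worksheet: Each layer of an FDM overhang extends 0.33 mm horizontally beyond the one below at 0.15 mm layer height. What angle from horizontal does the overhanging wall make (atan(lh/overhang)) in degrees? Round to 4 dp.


angle = atan(0.15/0.33) = 24.444 degrees


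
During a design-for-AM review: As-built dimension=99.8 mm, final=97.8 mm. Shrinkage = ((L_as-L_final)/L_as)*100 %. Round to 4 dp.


Shrinkage = ((99.8-97.8)/99.8)*100 = 2.004 %


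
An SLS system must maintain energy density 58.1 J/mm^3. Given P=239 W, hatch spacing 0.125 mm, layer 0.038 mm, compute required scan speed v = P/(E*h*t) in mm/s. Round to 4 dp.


v = 239 / (58.1*0.125*0.038) = 866.0205 mm/s


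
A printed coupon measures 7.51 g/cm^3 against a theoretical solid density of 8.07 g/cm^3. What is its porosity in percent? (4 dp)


Porosity = (1-7.51/8.07)*100 = 6.9393 %


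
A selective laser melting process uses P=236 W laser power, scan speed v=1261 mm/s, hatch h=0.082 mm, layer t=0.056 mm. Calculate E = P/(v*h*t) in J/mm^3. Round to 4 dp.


E = 236 / (1261*0.082*0.056) = 40.7563 J/mm^3


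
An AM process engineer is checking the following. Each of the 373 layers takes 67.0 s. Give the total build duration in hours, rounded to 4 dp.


t = 373 * 67.0 / 3600 = 6.9419 hrs


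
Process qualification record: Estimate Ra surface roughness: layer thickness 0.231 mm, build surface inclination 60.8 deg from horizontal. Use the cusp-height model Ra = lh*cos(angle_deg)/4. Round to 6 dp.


Ra = 0.231 * cos(60.8) / 4 = 0.028174 mm


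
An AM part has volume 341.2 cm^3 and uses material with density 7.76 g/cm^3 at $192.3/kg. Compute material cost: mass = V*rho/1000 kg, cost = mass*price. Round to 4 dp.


Mass = 341.2*7.76/1000 = 2.647712 kg
Cost = 2.647712 * 192.3 = 509.155 $


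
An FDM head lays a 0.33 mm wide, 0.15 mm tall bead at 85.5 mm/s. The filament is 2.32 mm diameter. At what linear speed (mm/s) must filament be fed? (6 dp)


Q = 0.33 * 0.15 * 85.5 = 4.23225 mm^3/s
A_fil = pi*(2.32/2)^2 = 4.22732707 mm^2
v_feed = 4.23225 / 4.22732707 = 1.001165 mm/s


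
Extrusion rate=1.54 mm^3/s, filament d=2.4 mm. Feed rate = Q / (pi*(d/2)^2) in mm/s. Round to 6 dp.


A = pi*(2.4/2)^2 = 4.523893
v = 1.54 / 4.523893 = 0.340415 mm/s


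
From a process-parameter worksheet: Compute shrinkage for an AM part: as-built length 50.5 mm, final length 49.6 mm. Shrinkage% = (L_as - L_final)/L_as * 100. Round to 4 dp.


Shrinkage = ((50.5-49.6)/50.5)*100 = 1.7822 %


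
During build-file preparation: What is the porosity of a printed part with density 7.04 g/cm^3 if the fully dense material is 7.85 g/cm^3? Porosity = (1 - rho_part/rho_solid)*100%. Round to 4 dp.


Porosity = (1-7.04/7.85)*100 = 10.3185 %


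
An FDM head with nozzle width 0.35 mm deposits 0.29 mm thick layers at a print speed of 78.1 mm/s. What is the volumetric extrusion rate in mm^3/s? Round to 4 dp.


Rate = 0.35 * 0.29 * 78.1 = 7.9272 mm^3/s


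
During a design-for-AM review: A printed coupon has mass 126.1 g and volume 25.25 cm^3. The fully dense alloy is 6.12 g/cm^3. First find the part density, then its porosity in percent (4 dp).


rho_part = 126.1 / 25.25 = 4.99405941 g/cm^3
Porosity = (1 - 4.99405941/6.12)*100 = 18.3977 %


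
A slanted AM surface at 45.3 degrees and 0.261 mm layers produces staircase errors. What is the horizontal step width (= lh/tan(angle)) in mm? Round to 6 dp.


step = 0.261 / tan(45.3) = 0.258281 mm


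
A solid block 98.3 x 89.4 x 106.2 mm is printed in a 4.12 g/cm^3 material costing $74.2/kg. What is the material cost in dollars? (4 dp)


V = 98.3 * 89.4 * 106.2 = 933287.724 mm^3 = 933.287724 cm^3
Mass = 933.287724 * 4.12 / 1000 = 3.84514542 kg
Cost = 3.84514542 * 74.2 = 285.3098 $


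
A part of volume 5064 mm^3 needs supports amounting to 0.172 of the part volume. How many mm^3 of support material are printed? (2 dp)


V_support = 5064 * 0.172 = 871.01 mm^3


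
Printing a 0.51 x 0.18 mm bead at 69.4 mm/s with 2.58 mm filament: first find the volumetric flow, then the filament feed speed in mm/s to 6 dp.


Q = 0.51 * 0.18 * 69.4 = 6.37092 mm^3/s
A_fil = pi*(2.58/2)^2 = 5.22792433 mm^2
v_feed = 6.37092 / 5.22792433 = 1.218633 mm/s


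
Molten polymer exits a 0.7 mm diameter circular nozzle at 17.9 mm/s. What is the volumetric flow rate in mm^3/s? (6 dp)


A = pi*(0.7/2)^2 = 0.3848451 mm^2
Q = 0.3848451 * 17.9 = 6.888727 mm^3/s


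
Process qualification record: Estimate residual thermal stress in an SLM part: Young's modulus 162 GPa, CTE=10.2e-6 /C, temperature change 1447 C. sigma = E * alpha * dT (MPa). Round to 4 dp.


sigma = 162*1000 * 10.2e-6 * 1447 = 2391.0228 MPa


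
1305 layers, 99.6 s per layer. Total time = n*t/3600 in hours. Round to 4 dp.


t = 1305 * 99.6 / 3600 = 36.105 hrs


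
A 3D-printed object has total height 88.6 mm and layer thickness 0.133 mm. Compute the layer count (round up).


Layers = ceil(88.6/0.133) = 667


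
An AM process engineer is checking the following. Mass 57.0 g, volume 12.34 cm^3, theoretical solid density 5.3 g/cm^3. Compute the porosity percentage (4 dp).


rho_part = 57.0 / 12.34 = 4.6191248 g/cm^3
Porosity = (1 - 4.6191248/5.3)*100 = 12.8467 %


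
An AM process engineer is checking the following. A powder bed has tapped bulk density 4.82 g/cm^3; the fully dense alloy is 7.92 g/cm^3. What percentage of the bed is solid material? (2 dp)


Packing = (4.82/7.92)*100 = 60.86 %


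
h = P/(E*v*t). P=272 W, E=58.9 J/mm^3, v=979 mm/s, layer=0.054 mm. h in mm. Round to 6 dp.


h = 272 / (58.9*979*0.054) = 0.087353 mm


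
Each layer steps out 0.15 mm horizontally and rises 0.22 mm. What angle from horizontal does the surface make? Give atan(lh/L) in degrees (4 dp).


angle = atan(0.22/0.15) = 55.7131 degrees


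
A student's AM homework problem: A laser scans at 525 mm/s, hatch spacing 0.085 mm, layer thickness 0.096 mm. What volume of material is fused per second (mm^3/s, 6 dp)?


Rate = 525 * 0.085 * 0.096 = 4.284 mm^3/s


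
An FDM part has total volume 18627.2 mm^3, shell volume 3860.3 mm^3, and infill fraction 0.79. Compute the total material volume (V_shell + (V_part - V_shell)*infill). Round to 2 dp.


V_infill = (18627.2 - 3860.3) * 0.79 = 11665.85
V_total = 3860.3 + 11665.85 = 15526.15 mm^3


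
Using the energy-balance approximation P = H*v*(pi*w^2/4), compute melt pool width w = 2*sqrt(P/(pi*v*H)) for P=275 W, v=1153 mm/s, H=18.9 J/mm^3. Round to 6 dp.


w = 2*sqrt(275/(pi*1153*18.9)) = 0.126758 mm


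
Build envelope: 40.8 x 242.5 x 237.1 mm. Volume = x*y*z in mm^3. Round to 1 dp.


V = 40.8 * 242.5 * 237.1 = 2345867.4 mm^3


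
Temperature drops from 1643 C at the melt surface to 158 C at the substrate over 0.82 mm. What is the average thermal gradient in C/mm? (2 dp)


G = (1643-158)/0.82 = 1810.98 C/mm


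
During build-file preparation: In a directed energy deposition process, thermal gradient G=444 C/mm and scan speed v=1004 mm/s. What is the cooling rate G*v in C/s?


CR = 444 * 1004 = 445776 C/s


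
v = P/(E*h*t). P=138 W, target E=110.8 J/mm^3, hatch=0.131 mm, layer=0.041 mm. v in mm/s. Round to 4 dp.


v = 138 / (110.8*0.131*0.041) = 231.8911 mm/s


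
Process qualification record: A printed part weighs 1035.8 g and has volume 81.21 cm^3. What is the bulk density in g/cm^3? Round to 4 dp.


rho = 1035.8 / 81.21 = 12.7546 g/cm^3


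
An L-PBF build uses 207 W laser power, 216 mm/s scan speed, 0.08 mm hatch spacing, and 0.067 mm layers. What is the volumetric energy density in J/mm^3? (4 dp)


E = 207 / (216*0.08*0.067) = 178.7935 J/mm^3


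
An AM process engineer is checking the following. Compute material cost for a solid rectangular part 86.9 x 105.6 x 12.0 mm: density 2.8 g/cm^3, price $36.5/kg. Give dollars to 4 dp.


V = 86.9 * 105.6 * 12.0 = 110119.68 mm^3 = 110.11968 cm^3
Mass = 110.11968 * 2.8 / 1000 = 0.3083351 kg
Cost = 0.3083351 * 36.5 = 11.2542 $


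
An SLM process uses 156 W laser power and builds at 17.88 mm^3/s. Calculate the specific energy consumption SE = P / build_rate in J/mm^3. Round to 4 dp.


SE = 156 / 17.88 = 8.7248 J/mm^3


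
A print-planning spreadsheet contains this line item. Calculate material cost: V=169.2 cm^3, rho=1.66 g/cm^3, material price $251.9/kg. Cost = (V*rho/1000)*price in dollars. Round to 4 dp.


Mass = 169.2*1.66/1000 = 0.280872 kg
Cost = 0.280872 * 251.9 = 70.7517 $


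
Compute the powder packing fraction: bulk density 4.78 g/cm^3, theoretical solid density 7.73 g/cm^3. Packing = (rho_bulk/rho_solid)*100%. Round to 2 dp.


Packing = (4.78/7.73)*100 = 61.84 %


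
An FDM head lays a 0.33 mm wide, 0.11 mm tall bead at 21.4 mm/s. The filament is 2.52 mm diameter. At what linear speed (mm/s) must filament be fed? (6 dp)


Q = 0.33 * 0.11 * 21.4 = 0.77682 mm^3/s
A_fil = pi*(2.52/2)^2 = 4.9875925 mm^2
v_feed = 0.77682 / 4.9875925 = 0.15575 mm/s


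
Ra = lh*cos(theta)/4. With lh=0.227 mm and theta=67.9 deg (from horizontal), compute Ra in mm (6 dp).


Ra = 0.227 * cos(67.9) / 4 = 0.021351 mm


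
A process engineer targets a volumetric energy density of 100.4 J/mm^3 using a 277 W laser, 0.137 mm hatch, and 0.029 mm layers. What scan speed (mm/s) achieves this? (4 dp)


v = 277 / (100.4*0.137*0.029) = 694.4284 mm/s


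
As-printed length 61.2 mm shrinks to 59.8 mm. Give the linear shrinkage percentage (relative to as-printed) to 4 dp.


Shrinkage = ((61.2-59.8)/61.2)*100 = 2.2876 %


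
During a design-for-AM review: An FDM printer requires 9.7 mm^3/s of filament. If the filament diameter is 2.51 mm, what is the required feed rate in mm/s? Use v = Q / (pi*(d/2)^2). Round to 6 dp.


A = pi*(2.51/2)^2 = 4.948087
v = 9.7 / 4.948087 = 1.960354 mm/s


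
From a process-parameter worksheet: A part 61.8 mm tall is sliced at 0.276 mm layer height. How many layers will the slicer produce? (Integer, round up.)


Layers = ceil(61.8/0.276) = 224


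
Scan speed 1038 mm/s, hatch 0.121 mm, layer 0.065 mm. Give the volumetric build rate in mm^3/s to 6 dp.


Rate = 1038 * 0.121 * 0.065 = 8.16387 mm^3/s


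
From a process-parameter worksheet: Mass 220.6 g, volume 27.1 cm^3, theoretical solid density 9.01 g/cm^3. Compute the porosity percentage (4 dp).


rho_part = 220.6 / 27.1 = 8.1402214 g/cm^3
Porosity = (1 - 8.1402214/9.01)*100 = 9.6535 %


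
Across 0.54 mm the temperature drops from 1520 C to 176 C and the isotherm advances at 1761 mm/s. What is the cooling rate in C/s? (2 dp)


G = (1520-176)/0.54 = 2488.88888889 C/mm
CR = 2488.88888889 * 1761 = 4382933.33 C/s


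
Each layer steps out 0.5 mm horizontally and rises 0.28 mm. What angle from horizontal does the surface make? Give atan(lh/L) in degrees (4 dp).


angle = atan(0.28/0.5) = 29.2488 degrees


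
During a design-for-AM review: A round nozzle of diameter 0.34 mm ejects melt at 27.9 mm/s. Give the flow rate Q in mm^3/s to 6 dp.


A = pi*(0.34/2)^2 = 0.09079203 mm^2
Q = 0.09079203 * 27.9 = 2.533098 mm^3/s


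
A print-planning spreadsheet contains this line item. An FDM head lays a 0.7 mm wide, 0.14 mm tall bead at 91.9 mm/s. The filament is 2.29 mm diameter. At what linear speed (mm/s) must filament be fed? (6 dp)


Q = 0.7 * 0.14 * 91.9 = 9.0062 mm^3/s
A_fil = pi*(2.29/2)^2 = 4.11870651 mm^2
v_feed = 9.0062 / 4.11870651 = 2.186657 mm/s


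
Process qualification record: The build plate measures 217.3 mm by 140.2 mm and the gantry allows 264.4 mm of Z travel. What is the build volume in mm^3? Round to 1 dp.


V = 217.3 * 140.2 * 264.4 = 8055067.6 mm^3


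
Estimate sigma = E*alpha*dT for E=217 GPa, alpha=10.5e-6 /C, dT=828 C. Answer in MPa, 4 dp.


sigma = 217*1000 * 10.5e-6 * 828 = 1886.598 MPa


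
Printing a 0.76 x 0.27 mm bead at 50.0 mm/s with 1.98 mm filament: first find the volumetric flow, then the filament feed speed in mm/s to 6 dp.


Q = 0.76 * 0.27 * 50.0 = 10.26 mm^3/s
A_fil = pi*(1.98/2)^2 = 3.07907496 mm^2
v_feed = 10.26 / 3.07907496 = 3.33217 mm/s


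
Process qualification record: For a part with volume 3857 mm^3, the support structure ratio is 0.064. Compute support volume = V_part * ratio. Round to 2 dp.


V_support = 3857 * 0.064 = 246.85 mm^3


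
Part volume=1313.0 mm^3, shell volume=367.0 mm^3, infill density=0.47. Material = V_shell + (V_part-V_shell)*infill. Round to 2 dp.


V_infill = (1313.0 - 367.0) * 0.47 = 444.62
V_total = 367.0 + 444.62 = 811.62 mm^3


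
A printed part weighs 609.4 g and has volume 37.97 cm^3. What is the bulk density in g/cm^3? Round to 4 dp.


rho = 609.4 / 37.97 = 16.0495 g/cm^3


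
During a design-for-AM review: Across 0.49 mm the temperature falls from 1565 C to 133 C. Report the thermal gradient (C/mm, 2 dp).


G = (1565-133)/0.49 = 2922.45 C/mm


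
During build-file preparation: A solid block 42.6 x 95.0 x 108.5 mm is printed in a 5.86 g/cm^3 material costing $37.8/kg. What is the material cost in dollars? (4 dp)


V = 42.6 * 95.0 * 108.5 = 439099.5 mm^3 = 439.0995 cm^3
Mass = 439.0995 * 5.86 / 1000 = 2.57312307 kg
Cost = 2.57312307 * 37.8 = 97.2641 $


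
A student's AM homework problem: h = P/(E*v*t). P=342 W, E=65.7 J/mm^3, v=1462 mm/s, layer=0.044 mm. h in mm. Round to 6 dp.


h = 342 / (65.7*1462*0.044) = 0.080921 mm


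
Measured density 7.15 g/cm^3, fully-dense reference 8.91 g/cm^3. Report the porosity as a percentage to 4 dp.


Porosity = (1-7.15/8.91)*100 = 19.7531 %


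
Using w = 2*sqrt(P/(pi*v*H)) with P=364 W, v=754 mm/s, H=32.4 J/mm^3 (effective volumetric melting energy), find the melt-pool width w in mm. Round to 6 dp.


w = 2*sqrt(364/(pi*754*32.4)) = 0.137736 mm


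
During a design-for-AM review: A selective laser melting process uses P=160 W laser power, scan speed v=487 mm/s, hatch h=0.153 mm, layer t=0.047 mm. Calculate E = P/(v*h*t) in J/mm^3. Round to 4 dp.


E = 160 / (487*0.153*0.047) = 45.688 J/mm^3


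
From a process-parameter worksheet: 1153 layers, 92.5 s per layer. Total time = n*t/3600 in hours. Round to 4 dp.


t = 1153 * 92.5 / 3600 = 29.6257 hrs


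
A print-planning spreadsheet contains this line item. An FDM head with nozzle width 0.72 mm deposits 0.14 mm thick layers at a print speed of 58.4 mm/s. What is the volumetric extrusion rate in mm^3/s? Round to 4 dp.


Rate = 0.72 * 0.14 * 58.4 = 5.8867 mm^3/s


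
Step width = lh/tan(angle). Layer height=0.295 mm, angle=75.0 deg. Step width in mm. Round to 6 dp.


step = 0.295 / tan(75.0) = 0.079045 mm


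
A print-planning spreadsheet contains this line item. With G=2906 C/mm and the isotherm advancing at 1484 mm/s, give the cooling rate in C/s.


CR = 2906 * 1484 = 4312504 C/s


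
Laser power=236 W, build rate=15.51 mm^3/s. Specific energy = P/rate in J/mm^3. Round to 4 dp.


SE = 236 / 15.51 = 15.216 J/mm^3


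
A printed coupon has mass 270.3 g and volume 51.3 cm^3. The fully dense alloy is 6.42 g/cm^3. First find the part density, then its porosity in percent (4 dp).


rho_part = 270.3 / 51.3 = 5.26900585 g/cm^3
Porosity = (1 - 5.26900585/6.42)*100 = 17.9283 %


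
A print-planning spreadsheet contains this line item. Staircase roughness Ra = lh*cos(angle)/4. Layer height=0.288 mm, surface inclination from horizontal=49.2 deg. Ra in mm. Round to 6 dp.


Ra = 0.288 * cos(49.2) / 4 = 0.047046 mm


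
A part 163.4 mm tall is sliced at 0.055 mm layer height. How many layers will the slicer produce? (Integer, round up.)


Layers = ceil(163.4/0.055) = 2971


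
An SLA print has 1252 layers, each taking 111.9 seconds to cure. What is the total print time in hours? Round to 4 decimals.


t = 1252 * 111.9 / 3600 = 38.9163 hrs


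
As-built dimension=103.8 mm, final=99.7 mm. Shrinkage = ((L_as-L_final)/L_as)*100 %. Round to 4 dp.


Shrinkage = ((103.8-99.7)/103.8)*100 = 3.9499 %


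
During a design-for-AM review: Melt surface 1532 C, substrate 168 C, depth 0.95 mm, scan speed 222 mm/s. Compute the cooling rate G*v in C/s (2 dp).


G = (1532-168)/0.95 = 1435.78947368 C/mm
CR = 1435.78947368 * 222 = 318745.26 C/s


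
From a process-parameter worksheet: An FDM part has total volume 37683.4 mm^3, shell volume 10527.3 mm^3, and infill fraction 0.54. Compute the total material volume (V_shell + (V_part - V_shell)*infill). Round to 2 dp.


V_infill = (37683.4 - 10527.3) * 0.54 = 14664.29
V_total = 10527.3 + 14664.29 = 25191.59 mm^3


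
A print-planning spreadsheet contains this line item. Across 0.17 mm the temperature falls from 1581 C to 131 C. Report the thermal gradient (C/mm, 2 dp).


G = (1581-131)/0.17 = 8529.41 C/mm


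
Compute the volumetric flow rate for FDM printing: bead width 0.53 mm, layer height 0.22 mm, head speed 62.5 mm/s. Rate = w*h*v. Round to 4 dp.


Rate = 0.53 * 0.22 * 62.5 = 7.2875 mm^3/s


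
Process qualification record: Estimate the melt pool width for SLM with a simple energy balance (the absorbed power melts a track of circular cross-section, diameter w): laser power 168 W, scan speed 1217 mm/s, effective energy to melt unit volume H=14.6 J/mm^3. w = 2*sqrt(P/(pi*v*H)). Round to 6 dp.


w = 2*sqrt(168/(pi*1217*14.6)) = 0.109721 mm


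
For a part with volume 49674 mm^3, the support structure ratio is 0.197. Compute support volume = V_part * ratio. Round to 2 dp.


V_support = 49674 * 0.197 = 9785.78 mm^3


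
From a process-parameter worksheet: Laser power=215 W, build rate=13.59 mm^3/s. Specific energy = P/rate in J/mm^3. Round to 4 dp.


SE = 215 / 13.59 = 15.8205 J/mm^3


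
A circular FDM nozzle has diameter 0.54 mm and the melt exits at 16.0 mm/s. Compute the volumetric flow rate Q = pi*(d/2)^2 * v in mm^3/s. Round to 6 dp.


A = pi*(0.54/2)^2 = 0.2290221 mm^2
Q = 0.2290221 * 16.0 = 3.664354 mm^3/s


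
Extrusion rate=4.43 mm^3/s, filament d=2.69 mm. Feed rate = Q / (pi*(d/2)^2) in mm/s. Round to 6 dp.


A = pi*(2.69/2)^2 = 5.68322
v = 4.43 / 5.68322 = 0.779488 mm/s


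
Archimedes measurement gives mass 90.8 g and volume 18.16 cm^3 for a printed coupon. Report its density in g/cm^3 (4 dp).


rho = 90.8 / 18.16 = 5.0 g/cm^3


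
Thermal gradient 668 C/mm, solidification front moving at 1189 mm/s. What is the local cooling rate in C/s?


CR = 668 * 1189 = 794252 C/s


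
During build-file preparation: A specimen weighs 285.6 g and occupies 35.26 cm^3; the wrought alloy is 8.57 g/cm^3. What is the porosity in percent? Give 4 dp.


rho_part = 285.6 / 35.26 = 8.09982984 g/cm^3
Porosity = (1 - 8.09982984/8.57)*100 = 5.4862 %


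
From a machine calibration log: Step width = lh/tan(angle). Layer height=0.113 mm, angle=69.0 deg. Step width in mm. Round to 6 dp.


step = 0.113 / tan(69.0) = 0.043377 mm


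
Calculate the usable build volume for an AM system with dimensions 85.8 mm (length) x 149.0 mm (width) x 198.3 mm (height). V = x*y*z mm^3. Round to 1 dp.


V = 85.8 * 149.0 * 198.3 = 2535106.9 mm^3


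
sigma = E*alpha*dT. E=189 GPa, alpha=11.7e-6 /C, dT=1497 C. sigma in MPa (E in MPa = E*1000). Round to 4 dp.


sigma = 189*1000 * 11.7e-6 * 1497 = 3310.3161 MPa


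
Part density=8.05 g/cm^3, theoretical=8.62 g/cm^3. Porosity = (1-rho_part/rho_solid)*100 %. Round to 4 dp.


Porosity = (1-8.05/8.62)*100 = 6.6125 %


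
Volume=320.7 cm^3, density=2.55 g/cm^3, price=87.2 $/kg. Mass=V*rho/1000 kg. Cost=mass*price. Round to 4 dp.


Mass = 320.7*2.55/1000 = 0.817785 kg
Cost = 0.817785 * 87.2 = 71.3109 $


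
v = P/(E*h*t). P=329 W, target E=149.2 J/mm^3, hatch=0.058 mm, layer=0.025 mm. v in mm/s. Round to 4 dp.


v = 329 / (149.2*0.058*0.025) = 1520.7544 mm/s


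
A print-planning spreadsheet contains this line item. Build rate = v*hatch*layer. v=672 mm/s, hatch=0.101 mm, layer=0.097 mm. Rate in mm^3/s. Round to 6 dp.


Rate = 672 * 0.101 * 0.097 = 6.583584 mm^3/s


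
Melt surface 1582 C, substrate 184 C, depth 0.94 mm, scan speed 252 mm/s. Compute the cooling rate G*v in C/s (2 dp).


G = (1582-184)/0.94 = 1487.23404255 C/mm
CR = 1487.23404255 * 252 = 374782.98 C/s


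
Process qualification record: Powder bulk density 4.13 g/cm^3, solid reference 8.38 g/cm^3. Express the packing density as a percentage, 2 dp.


Packing = (4.13/8.38)*100 = 49.28 %


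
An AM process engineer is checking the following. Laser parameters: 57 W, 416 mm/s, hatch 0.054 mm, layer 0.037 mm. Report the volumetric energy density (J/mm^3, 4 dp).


E = 57 / (416*0.054*0.037) = 68.5782 J/mm^3


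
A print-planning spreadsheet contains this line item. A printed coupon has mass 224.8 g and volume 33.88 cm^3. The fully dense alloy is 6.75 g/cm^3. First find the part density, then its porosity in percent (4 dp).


rho_part = 224.8 / 33.88 = 6.635183 g/cm^3
Porosity = (1 - 6.635183/6.75)*100 = 1.701 %


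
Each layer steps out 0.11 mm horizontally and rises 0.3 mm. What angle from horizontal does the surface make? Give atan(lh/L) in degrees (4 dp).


angle = atan(0.3/0.11) = 69.8637 degrees


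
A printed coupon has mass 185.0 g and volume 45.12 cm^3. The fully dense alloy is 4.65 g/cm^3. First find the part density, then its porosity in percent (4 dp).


rho_part = 185.0 / 45.12 = 4.1001773 g/cm^3
Porosity = (1 - 4.1001773/4.65)*100 = 11.8241 %


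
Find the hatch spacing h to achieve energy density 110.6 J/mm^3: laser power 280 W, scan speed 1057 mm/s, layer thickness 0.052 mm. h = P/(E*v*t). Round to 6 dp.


h = 280 / (110.6*1057*0.052) = 0.04606 mm


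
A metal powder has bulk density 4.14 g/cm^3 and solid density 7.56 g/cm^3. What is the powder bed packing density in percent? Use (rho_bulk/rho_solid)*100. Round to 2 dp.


Packing = (4.14/7.56)*100 = 54.76 %


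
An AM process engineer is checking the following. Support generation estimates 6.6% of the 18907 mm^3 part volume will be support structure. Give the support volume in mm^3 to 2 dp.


V_support = 18907 * 0.066 = 1247.86 mm^3


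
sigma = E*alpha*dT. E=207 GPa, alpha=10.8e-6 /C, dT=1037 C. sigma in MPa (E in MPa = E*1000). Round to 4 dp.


sigma = 207*1000 * 10.8e-6 * 1037 = 2318.3172 MPa


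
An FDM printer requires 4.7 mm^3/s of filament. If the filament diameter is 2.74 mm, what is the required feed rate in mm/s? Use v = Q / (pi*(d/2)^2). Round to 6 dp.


A = pi*(2.74/2)^2 = 5.896455
v = 4.7 / 5.896455 = 0.797089 mm/s


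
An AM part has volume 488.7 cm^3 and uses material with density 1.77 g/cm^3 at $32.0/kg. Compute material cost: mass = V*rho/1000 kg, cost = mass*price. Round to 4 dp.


Mass = 488.7*1.77/1000 = 0.864999 kg
Cost = 0.864999 * 32.0 = 27.68 $


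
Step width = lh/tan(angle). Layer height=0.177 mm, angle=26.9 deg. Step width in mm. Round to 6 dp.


step = 0.177 / tan(26.9) = 0.348886 mm


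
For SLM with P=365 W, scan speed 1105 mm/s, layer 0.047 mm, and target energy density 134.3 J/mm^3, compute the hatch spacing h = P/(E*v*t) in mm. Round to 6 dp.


h = 365 / (134.3*1105*0.047) = 0.052331 mm


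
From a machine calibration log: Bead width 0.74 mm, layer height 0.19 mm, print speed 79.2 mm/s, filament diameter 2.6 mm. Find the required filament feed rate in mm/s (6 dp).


Q = 0.74 * 0.19 * 79.2 = 11.13552 mm^3/s
A_fil = pi*(2.6/2)^2 = 5.30929158 mm^2
v_feed = 11.13552 / 5.30929158 = 2.097365 mm/s


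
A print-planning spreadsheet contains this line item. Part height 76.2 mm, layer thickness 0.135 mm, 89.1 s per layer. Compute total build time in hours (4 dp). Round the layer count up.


Layers = ceil(76.2/0.135) = 565
t = 565 * 89.1 / 3600 = 13.9838 hrs


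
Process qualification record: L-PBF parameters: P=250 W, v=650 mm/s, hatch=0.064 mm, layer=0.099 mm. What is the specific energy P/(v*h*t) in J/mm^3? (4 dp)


Build rate = 650 * 0.064 * 0.099 = 4.1184 mm^3/s
SE = 250 / 4.1184 = 60.7032 J/mm^3


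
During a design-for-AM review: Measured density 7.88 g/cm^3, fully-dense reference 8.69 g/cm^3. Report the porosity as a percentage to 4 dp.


Porosity = (1-7.88/8.69)*100 = 9.3211 %


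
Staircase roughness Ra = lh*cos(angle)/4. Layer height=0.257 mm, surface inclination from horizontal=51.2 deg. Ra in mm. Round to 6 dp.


Ra = 0.257 * cos(51.2) / 4 = 0.040259 mm


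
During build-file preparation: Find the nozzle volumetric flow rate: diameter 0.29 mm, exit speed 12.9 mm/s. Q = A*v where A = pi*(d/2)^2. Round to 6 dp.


A = pi*(0.29/2)^2 = 0.06605199 mm^2
Q = 0.06605199 * 12.9 = 0.852071 mm^3/s


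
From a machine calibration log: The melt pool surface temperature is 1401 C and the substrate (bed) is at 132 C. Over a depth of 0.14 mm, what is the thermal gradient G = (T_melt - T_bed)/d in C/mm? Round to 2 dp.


G = (1401-132)/0.14 = 9064.29 C/mm


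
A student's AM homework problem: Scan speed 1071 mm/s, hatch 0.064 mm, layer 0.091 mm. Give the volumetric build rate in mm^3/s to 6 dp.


Rate = 1071 * 0.064 * 0.091 = 6.237504 mm^3/s


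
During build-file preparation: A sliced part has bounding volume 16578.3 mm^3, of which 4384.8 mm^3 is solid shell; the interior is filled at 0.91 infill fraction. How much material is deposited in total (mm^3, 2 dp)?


V_infill = (16578.3 - 4384.8) * 0.91 = 11096.09
V_total = 4384.8 + 11096.09 = 15480.89 mm^3


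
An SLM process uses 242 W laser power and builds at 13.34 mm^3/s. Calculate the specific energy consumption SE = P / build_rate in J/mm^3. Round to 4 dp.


SE = 242 / 13.34 = 18.1409 J/mm^3


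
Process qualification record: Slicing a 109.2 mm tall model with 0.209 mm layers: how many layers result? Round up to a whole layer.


Layers = ceil(109.2/0.209) = 523


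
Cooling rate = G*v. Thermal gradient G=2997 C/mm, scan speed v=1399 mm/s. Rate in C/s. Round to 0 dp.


CR = 2997 * 1399 = 4192803 C/s
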